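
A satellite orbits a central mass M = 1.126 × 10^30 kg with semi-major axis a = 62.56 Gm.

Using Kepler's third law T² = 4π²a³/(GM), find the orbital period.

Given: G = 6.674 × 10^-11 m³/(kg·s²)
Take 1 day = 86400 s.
M = 1.126 × 10^30 kg
GM = G × M = 6.674 × 10^-11 × 1.126 × 10^30 = 7.51492 × 10^19 m³/s²
a = 62.56 Gm = 6.256 × 10^10 m
a³ = 2.44844 × 10^32 m³
T = 2π √(a³/GM) = 2π √((2.44844 × 10^32) / (7.51492 × 10^19)) = 2π × 1.80502 × 10^6 s
T = 1.13413 × 10^7 s ≈ 131.3 days

Final answer: 131.3 days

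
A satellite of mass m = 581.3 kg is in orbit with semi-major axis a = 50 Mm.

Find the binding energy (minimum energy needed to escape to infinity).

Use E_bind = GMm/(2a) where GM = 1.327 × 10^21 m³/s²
a = 50 Mm = 5 × 10^7 m
GM = 1.327 × 10^21 m³/s²
m = 581.3 kg
GMm = 1.327 × 10^21 × 581.3 = 7.71385 × 10^23 m³·kg/s²
2a = 1 × 10^8 m
E_bind = GMm/(2a) = 7.71385 × 10^15 J ≈ 7.714 PJ

Final answer: 7.714 PJ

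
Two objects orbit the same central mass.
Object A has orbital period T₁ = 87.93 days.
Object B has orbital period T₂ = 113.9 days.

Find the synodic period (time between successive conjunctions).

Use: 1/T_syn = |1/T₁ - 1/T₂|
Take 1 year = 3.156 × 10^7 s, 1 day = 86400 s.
T₁ = 87.93 days = 7.59715 × 10^6 s
T₂ = 113.9 days = 9.84096 × 10^6 s
1/T₁ = 1.31628 × 10^-7 s⁻¹
1/T₂ = 1.01616 × 10^-7 s⁻¹
|1/T₁ − 1/T₂| = 3.00122 × 10^-8 s⁻¹
T_syn = 1 / |1/T₁ − 1/T₂| = 3.33198 × 10^7 s ≈ 1.056 years

Final answer: T_syn = 1.056 years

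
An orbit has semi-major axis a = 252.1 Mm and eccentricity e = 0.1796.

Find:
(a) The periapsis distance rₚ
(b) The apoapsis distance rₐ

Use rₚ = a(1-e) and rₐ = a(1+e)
a = 252.1 Mm = 2.521 × 10^8 m
e = 0.1796:  1 − e = 0.8204,  1 + e = 1.1796
(a) rₚ = a(1 − e) = 2.521 × 10^8 m × 0.8204 = 2.06823 × 10^8 m ≈ 206.8 Mm
(b) rₐ = a(1 + e) = 2.521 × 10^8 m × 1.1796 = 2.97377 × 10^8 m ≈ 297.4 Mm

Final answer:
(a) rₚ = 206.8 Mm
(b) rₐ = 297.4 Mm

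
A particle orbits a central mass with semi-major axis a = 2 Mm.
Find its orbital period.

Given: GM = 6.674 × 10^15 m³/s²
a = 2 Mm = 2 × 10^6 m
GM = 6.674 × 10^15 m³/s²
a³ = 8 × 10^18 m³
T = 2π √(a³/GM) = 2π √((8 × 10^18) / (6.674 × 10^15)) = 2π × 34.622 s
T = 217.536 s ≈ 3.626 minutes

Final answer: 3.626 minutes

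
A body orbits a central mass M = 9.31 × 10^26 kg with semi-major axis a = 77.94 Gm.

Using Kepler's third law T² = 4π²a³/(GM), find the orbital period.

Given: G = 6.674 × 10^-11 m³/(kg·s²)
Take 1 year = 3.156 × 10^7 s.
M = 9.31 × 10^26 kg
GM = G × M = 6.674 × 10^-11 × 9.31 × 10^26 = 6.21349 × 10^16 m³/s²
a = 77.94 Gm = 7.794 × 10^10 m
a³ = 4.73458 × 10^32 m³
T = 2π √(a³/GM) = 2π √((4.73458 × 10^32) / (6.21349 × 10^16)) = 2π × 8.72916 × 10^7 s
T = 5.4847 × 10^8 s ≈ 17.38 years

Final answer: 17.38 years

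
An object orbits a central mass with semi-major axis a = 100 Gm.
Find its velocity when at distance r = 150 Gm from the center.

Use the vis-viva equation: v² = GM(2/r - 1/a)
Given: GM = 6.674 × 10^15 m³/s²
a = 100 Gm = 1 × 10^11 m
r = 150 Gm = 1.5 × 10^11 m
GM = 6.674 × 10^15 m³/s²
2/r − 1/a = 1.33333 × 10^-11 − 1 × 10^-11 = 3.33333 × 10^-12 m⁻¹
v² = GM (2/r − 1/a) = 22246.7 m²/s²
v = 149.153 m/s ≈ 149.2 m/s

Final answer: 149.2 m/s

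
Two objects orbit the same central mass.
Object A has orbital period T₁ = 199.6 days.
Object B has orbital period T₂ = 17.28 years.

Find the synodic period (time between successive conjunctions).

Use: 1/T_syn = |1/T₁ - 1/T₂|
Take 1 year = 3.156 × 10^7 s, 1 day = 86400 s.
T₁ = 199.6 days = 1.72454 × 10^7 s
T₂ = 17.28 years = 5.45357 × 10^8 s
1/T₁ = 5.79863 × 10^-8 s⁻¹
1/T₂ = 1.83366 × 10^-9 s⁻¹
|1/T₁ − 1/T₂| = 5.61527 × 10^-8 s⁻¹
T_syn = 1 / |1/T₁ − 1/T₂| = 1.78086 × 10^7 s ≈ 206.1 days

Final answer: T_syn = 206.1 days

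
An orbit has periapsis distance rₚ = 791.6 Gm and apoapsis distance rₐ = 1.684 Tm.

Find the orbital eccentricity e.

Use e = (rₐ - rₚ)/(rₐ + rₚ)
rₚ = 791.6 Gm = 7.916 × 10^11 m
rₐ = 1.684 Tm = 1.684 × 10^12 m
rₐ − rₚ = 8.924 × 10^11 m
rₐ + rₚ = 2.4756 × 10^12 m
e = (rₐ − rₚ)/(rₐ + rₚ) = 0.360478

Final answer: e = 0.3605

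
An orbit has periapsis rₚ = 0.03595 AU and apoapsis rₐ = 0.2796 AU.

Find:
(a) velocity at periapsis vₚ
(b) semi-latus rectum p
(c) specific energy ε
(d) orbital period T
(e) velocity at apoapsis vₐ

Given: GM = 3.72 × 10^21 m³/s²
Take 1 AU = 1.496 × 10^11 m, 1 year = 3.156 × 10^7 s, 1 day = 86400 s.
rₚ = 0.03595 AU = 5.37812 × 10^9 m
rₐ = 0.2796 AU = 4.18282 × 10^10 m
GM = 3.72 × 10^21 m³/s²
a = (rₚ + rₐ)/2 = 2.36031 × 10^10 m
e = (rₐ − rₚ)/(rₐ + rₚ) = (3.645 × 10^10) / (4.72063 × 10^10) = 0.772144
(a) vₚ² = GM (2/rₚ − 1/a) = 3.72 × 10^21 × (3.71877 × 10^-10 − 4.23672 × 10^-11) = 1.22578 × 10^12 m²/s²;  vₚ = 1.10715 × 10^6 m/s ≈ 1107 km/s
(b) 1 − e² = 0.403794;  p = a(1 − e²) = 2.36031 × 10^10 × 0.403794 = 9.5308 × 10^9 m ≈ 0.06371 AU
(c) 2a = 4.72063 × 10^10 m;  ε = −GM/(2a) = -7.88031 × 10^10 J/kg ≈ -78.8 GJ/kg
(d) a³ = 1.31495 × 10^31 m³;  T = 2π √(a³/GM) = 2π × 59454.3 s = 373562 s ≈ 4.324 days
(e) vₐ² = GM (2/rₐ − 1/a) = 3.72 × 10^21 × (4.78147 × 10^-11 − 4.23672 × 10^-11) = 2.02645 × 10^10 m²/s²;  vₐ = 142353 m/s ≈ 30.03 AU/year

Final answer:
(a) velocity at periapsis vₚ = 1107 km/s
(b) semi-latus rectum p = 0.06371 AU
(c) specific energy ε = -78.8 GJ/kg
(d) orbital period T = 4.324 days
(e) velocity at apoapsis vₐ = 30.03 AU/year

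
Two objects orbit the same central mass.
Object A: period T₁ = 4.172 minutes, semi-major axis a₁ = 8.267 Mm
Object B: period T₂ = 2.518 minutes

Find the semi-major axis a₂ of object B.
T₁ = 4.172 minutes = 250.32 s
T₂ = 2.518 minutes = 151.08 s
a₁ = 8.267 Mm = 8.267 × 10^6 m
Kepler's third law: (T₂/T₁)² = (a₂/a₁)³  ⇒  a₂ = a₁ (T₂/T₁)^(2/3)
T₂/T₁ = 0.603547
(T₂/T₁)^(2/3) = 0.71418
a₂ = 8.267 × 10^6 m × 0.71418 = 5.90413 × 10^6 m ≈ 5.904 Mm

Final answer: a₂ = 5.904 Mm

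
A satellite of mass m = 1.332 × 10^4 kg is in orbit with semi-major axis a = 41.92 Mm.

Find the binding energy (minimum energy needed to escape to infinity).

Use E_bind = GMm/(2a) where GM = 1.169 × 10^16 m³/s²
a = 41.92 Mm = 4.192 × 10^7 m
GM = 1.169 × 10^16 m³/s²
m = 1.332 × 10^4 kg
GMm = 1.169 × 10^16 × 13320 = 1.55711 × 10^20 m³·kg/s²
2a = 8.384 × 10^7 m
E_bind = GMm/(2a) = 1.85724 × 10^12 J ≈ 1.857 TJ

Final answer: 1.857 TJ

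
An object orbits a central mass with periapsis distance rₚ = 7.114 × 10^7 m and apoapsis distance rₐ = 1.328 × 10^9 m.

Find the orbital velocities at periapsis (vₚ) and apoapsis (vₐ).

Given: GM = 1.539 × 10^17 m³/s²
rₚ = 7.114 × 10^7 m
rₐ = 1.328 × 10^9 m
GM = 1.539 × 10^17 m³/s²
a = (rₚ + rₐ)/2 = 6.9957 × 10^8 m
Vis-viva: v² = GM (2/r − 1/a)
vₚ² = 1.539 × 10^17 × (2.81136 × 10^-8 − 1.42945 × 10^-9) = 4.10669 × 10^9 m²/s²
vₚ = 64083.4 m/s ≈ 64.08 km/s
vₐ² = 1.539 × 10^17 × (1.50602 × 10^-9 − 1.42945 × 10^-9) = 1.17848 × 10^7 m²/s²
vₐ = 3432.9 m/s ≈ 3.433 km/s

Final answer: vₚ = 64.08 km/s, vₐ = 3.433 km/s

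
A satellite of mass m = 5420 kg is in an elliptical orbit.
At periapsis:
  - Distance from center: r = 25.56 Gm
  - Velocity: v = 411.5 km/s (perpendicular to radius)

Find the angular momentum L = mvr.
r = 25.56 Gm = 2.556 × 10^10 m
v = 411.5 km/s = 411500 m/s
vr = 411500 × 2.556 × 10^10 = 1.05179 × 10^16 m²/s
L = m × vr = 5420 × 1.05179 × 10^16 = 5.70072 × 10^19 kg·m²/s ≈ 5.701 × 10^19 kg·m²/s

Final answer: L = 5.701 × 10^19 kg·m²/s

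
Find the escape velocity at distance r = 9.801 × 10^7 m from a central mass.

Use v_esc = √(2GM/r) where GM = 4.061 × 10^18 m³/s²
r = 9.801 × 10^7 m
GM = 4.061 × 10^18 m³/s²
2GM/r = 2 × (4.061 × 10^18) / (9.801 × 10^7) = 8.28691 × 10^10 m²/s²
v_esc = √(2GM/r) = 287870 m/s ≈ 287.9 km/s

Final answer: 287.9 km/s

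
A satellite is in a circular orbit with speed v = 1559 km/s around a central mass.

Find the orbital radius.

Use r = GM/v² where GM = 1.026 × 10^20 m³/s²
v = 1559 km/s = 1.559 × 10^6 m/s
GM = 1.026 × 10^20 m³/s²
v² = 2.43048 × 10^12 m²/s²
r = GM/v² = (1.026 × 10^20) / (2.43048 × 10^12) = 4.22139 × 10^7 m ≈ 42.21 Mm

Final answer: 42.21 Mm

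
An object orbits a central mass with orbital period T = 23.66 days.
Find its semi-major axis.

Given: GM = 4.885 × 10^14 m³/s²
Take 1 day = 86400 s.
T = 23.66 days = 2.04422 × 10^6 s
GM = 4.885 × 10^14 m³/s²
Kepler's third law: a³ = GM T² / (4π²)
T² = 4.17885 × 10^12 s²
a³ = (4.885 × 10^14) × (4.17885 × 10^12) / (4π²) = 5.17085 × 10^25 m³
a = (a³)^(1/3) = 3.72552 × 10^8 m ≈ 372.6 Mm

Final answer: 372.6 Mm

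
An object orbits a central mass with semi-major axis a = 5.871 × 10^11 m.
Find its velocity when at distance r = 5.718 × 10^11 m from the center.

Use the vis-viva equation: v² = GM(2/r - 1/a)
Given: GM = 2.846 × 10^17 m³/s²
a = 5.871 × 10^11 m
r = 5.718 × 10^11 m
GM = 2.846 × 10^17 m³/s²
2/r − 1/a = 3.49773 × 10^-12 − 1.70329 × 10^-12 = 1.79444 × 10^-12 m⁻¹
v² = GM (2/r − 1/a) = 510697 m²/s²
v = 714.631 m/s ≈ 714.6 m/s

Final answer: 714.6 m/s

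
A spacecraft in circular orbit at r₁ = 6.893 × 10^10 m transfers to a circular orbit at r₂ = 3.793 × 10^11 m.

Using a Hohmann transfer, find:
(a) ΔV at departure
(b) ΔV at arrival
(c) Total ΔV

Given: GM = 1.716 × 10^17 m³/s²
r₁ = 6.893 × 10^10 m
r₂ = 3.793 × 10^11 m
GM = 1.716 × 10^17 m³/s²
Transfer ellipse: a_t = (r₁ + r₂)/2 = 2.24115 × 10^11 m
Circular speed at r₁: v₁ = √(GM/r₁) = 1577.81 m/s
Transfer speed at r₁ (periapsis): v₁ₜ = √(GM(2/r₁ − 1/a_t)) = 2052.63 m/s
(a) ΔV₁ = v₁ₜ − v₁ = 474.82 m/s ≈ 474.8 m/s
Circular speed at r₂: v₂ = √(GM/r₂) = 672.616 m/s
Transfer speed at r₂ (apoapsis): v₂ₜ = √(GM(2/r₂ − 1/a_t)) = 373.023 m/s
(b) ΔV₂ = v₂ − v₂ₜ = 299.593 m/s ≈ 299.6 m/s
(c) ΔV_total = ΔV₁ + ΔV₂ = 774.413 m/s ≈ 774.4 m/s

Final answer:
(a) ΔV₁ = 474.8 m/s
(b) ΔV₂ = 299.6 m/s
(c) ΔV_total = 774.4 m/s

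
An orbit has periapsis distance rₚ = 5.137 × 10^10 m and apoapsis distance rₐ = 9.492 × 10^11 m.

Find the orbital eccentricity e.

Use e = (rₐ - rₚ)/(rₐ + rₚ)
rₚ = 5.137 × 10^10 m
rₐ = 9.492 × 10^11 m
rₐ − rₚ = 8.9783 × 10^11 m
rₐ + rₚ = 1.00057 × 10^12 m
e = (rₐ − rₚ)/(rₐ + rₚ) = 0.897319

Final answer: e = 0.8973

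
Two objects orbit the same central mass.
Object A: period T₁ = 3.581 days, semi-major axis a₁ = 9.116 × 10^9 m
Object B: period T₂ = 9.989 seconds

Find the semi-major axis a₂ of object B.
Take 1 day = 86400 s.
T₁ = 3.581 days = 309398 s
T₂ = 9.989 seconds
a₁ = 9.116 × 10^9 m
Kepler's third law: (T₂/T₁)² = (a₂/a₁)³  ⇒  a₂ = a₁ (T₂/T₁)^(2/3)
T₂/T₁ = 3.22852 × 10^-5
(T₂/T₁)^(2/3) = 0.00101392
a₂ = 9.116 × 10^9 m × 0.00101392 = 9.24287 × 10^6 m ≈ 9.243 × 10^6 m

Final answer: a₂ = 9.243 × 10^6 m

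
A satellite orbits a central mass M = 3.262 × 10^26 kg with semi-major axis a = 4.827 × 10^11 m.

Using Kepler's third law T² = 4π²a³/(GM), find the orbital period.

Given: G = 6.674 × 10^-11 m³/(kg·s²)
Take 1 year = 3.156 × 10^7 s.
M = 3.262 × 10^26 kg
GM = G × M = 6.674 × 10^-11 × 3.262 × 10^26 = 2.17706 × 10^16 m³/s²
a = 4.827 × 10^11 m
a³ = 1.12469 × 10^35 m³
T = 2π √(a³/GM) = 2π √((1.12469 × 10^35) / (2.17706 × 10^16)) = 2π × 2.2729 × 10^9 s
T = 1.42811 × 10^10 s ≈ 452.5 years

Final answer: 452.5 years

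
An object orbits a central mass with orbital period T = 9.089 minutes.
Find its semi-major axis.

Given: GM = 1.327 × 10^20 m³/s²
T = 9.089 minutes = 545.34 s
GM = 1.327 × 10^20 m³/s²
Kepler's third law: a³ = GM T² / (4π²)
T² = 297396 s²
a³ = (1.327 × 10^20) × 297396 / (4π²) = 9.99645 × 10^23 m³
a = (a³)^(1/3) = 9.99882 × 10^7 m ≈ 99.99 Mm

Final answer: 99.99 Mm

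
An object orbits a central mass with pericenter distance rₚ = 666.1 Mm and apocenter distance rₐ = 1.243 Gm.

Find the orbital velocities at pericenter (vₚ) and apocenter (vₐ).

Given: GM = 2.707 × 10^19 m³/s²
rₚ = 666.1 Mm = 6.661 × 10^8 m
rₐ = 1.243 Gm = 1.243 × 10^9 m
GM = 2.707 × 10^19 m³/s²
a = (rₚ + rₐ)/2 = 9.5455 × 10^8 m
Vis-viva: v² = GM (2/r − 1/a)
vₚ² = 2.707 × 10^19 × (3.00255 × 10^-9 − 1.04761 × 10^-9) = 5.29202 × 10^10 m²/s²
vₚ = 230044 m/s ≈ 230 km/s
vₐ² = 2.707 × 10^19 × (1.60901 × 10^-9 − 1.04761 × 10^-9) = 1.5197 × 10^10 m²/s²
vₐ = 123276 m/s ≈ 123.3 km/s

Final answer: vₚ = 230 km/s, vₐ = 123.3 km/s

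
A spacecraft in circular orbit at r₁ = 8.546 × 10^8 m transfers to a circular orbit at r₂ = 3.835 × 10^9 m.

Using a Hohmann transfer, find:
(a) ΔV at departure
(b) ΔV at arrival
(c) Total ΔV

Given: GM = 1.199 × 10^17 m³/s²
r₁ = 8.546 × 10^8 m
r₂ = 3.835 × 10^9 m
GM = 1.199 × 10^17 m³/s²
Transfer ellipse: a_t = (r₁ + r₂)/2 = 2.3448 × 10^9 m
Circular speed at r₁: v₁ = √(GM/r₁) = 11844.8 m/s
Transfer speed at r₁ (periapsis): v₁ₜ = √(GM(2/r₁ − 1/a_t)) = 15148.1 m/s
(a) ΔV₁ = v₁ₜ − v₁ = 3303.28 m/s ≈ 3.303 km/s
Circular speed at r₂: v₂ = √(GM/r₂) = 5591.48 m/s
Transfer speed at r₂ (apoapsis): v₂ₜ = √(GM(2/r₂ − 1/a_t)) = 3375.63 m/s
(b) ΔV₂ = v₂ − v₂ₜ = 2215.85 m/s ≈ 2.216 km/s
(c) ΔV_total = ΔV₁ + ΔV₂ = 5519.13 m/s ≈ 5.519 km/s

Final answer:
(a) ΔV₁ = 3.303 km/s
(b) ΔV₂ = 2.216 km/s
(c) ΔV_total = 5.519 km/s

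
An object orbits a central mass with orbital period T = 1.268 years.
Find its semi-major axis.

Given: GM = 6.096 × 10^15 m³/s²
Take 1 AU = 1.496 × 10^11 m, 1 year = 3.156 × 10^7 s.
T = 1.268 years = 4.00181 × 10^7 s
GM = 6.096 × 10^15 m³/s²
Kepler's third law: a³ = GM T² / (4π²)
T² = 1.60145 × 10^15 s²
a³ = (6.096 × 10^15) × (1.60145 × 10^15) / (4π²) = 2.47285 × 10^29 m³
a = (a³)^(1/3) = 6.27672 × 10^9 m ≈ 0.04196 AU

Final answer: 0.04196 AU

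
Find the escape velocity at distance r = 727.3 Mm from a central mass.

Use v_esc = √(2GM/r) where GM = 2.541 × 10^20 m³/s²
r = 727.3 Mm = 7.273 × 10^8 m
GM = 2.541 × 10^20 m³/s²
2GM/r = 2 × (2.541 × 10^20) / (7.273 × 10^8) = 6.98749 × 10^11 m²/s²
v_esc = √(2GM/r) = 835912 m/s ≈ 835.9 km/s

Final answer: 835.9 km/s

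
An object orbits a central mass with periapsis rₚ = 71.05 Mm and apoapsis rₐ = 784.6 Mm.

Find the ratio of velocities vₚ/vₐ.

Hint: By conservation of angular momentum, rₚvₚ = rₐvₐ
rₚ = 71.05 Mm = 7.105 × 10^7 m
rₐ = 784.6 Mm = 7.846 × 10^8 m
rₚvₚ = rₐvₐ  ⇒  vₚ/vₐ = rₐ/rₚ
vₚ/vₐ = (7.846 × 10^8) / (7.105 × 10^7) = 11.0429

Final answer: vₚ/vₐ = 11.04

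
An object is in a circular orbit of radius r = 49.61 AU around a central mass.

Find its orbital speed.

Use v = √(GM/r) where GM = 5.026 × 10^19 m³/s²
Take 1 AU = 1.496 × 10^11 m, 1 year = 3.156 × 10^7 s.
r = 49.61 AU = 7.42166 × 10^12 m
GM = 5.026 × 10^19 m³/s²
GM/r = (5.026 × 10^19) / (7.42166 × 10^12) = 6.77207 × 10^6 m²/s²
v = √(GM/r) = 2602.32 m/s ≈ 0.549 AU/year

Final answer: 0.549 AU/year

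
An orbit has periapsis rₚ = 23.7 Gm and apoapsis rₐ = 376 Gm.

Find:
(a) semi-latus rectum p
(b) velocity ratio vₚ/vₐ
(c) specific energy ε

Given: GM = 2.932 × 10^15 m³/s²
rₚ = 23.7 Gm = 2.37 × 10^10 m
rₐ = 376 Gm = 3.76 × 10^11 m
GM = 2.932 × 10^15 m³/s²
a = (rₚ + rₐ)/2 = 1.9985 × 10^11 m
e = (rₐ − rₚ)/(rₐ + rₚ) = (3.523 × 10^11) / (3.997 × 10^11) = 0.881411
(a) 1 − e² = 0.223115;  p = a(1 − e²) = 1.9985 × 10^11 × 0.223115 = 4.45894 × 10^10 m ≈ 44.59 Gm
(b) vₚ/vₐ = rₐ/rₚ (angular momentum) = (3.76 × 10^11) / (2.37 × 10^10) = 15.865 ≈ 15.86
(c) 2a = 3.997 × 10^11 m;  ε = −GM/(2a) = -7335.5 J/kg ≈ -7.336 kJ/kg

Final answer:
(a) semi-latus rectum p = 44.59 Gm
(b) velocity ratio vₚ/vₐ = 15.86
(c) specific energy ε = -7.336 kJ/kg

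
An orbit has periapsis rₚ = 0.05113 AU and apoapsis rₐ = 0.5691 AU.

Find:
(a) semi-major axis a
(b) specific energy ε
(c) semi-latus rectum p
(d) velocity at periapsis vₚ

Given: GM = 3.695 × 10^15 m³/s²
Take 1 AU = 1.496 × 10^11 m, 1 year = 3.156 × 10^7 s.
rₚ = 0.05113 AU = 7.64905 × 10^9 m
rₐ = 0.5691 AU = 8.51374 × 10^10 m
GM = 3.695 × 10^15 m³/s²
a = (rₚ + rₐ)/2 = 4.63932 × 10^10 m
e = (rₐ − rₚ)/(rₐ + rₚ) = (7.74883 × 10^10) / (9.27864 × 10^10) = 0.835126
(a) a = 4.63932 × 10^10 m ≈ 0.3101 AU
(b) 2a = 9.27864 × 10^10 m;  ε = −GM/(2a) = -39822.6 J/kg ≈ -39.82 kJ/kg
(c) 1 − e² = 0.302565;  p = a(1 − e²) = 4.63932 × 10^10 × 0.302565 = 1.4037 × 10^10 m ≈ 0.09383 AU
(d) vₚ² = GM (2/rₚ − 1/a) = 3.695 × 10^15 × (2.6147 × 10^-10 − 2.15549 × 10^-11) = 886488 m²/s²;  vₚ = 941.535 m/s ≈ 0.1986 AU/year

Final answer:
(a) semi-major axis a = 0.3101 AU
(b) specific energy ε = -39.82 kJ/kg
(c) semi-latus rectum p = 0.09383 AU
(d) velocity at periapsis vₚ = 0.1986 AU/year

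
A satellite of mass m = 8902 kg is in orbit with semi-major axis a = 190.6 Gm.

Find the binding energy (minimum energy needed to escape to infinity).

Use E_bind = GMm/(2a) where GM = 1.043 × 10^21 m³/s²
a = 190.6 Gm = 1.906 × 10^11 m
GM = 1.043 × 10^21 m³/s²
m = 8902 kg
GMm = 1.043 × 10^21 × 8902 = 9.28479 × 10^24 m³·kg/s²
2a = 3.812 × 10^11 m
E_bind = GMm/(2a) = 2.43567 × 10^13 J ≈ 24.36 TJ

Final answer: 24.36 TJ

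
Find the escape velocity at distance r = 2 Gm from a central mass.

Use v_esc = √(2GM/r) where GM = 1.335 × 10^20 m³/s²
r = 2 Gm = 2 × 10^9 m
GM = 1.335 × 10^20 m³/s²
2GM/r = 2 × (1.335 × 10^20) / (2 × 10^9) = 1.335 × 10^11 m²/s²
v_esc = √(2GM/r) = 365377 m/s ≈ 365.4 km/s

Final answer: 365.4 km/s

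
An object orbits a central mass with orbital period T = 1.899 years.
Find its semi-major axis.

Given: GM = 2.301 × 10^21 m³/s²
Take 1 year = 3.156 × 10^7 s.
T = 1.899 years = 5.99324 × 10^7 s
GM = 2.301 × 10^21 m³/s²
Kepler's third law: a³ = GM T² / (4π²)
T² = 3.5919 × 10^15 s²
a³ = (2.301 × 10^21) × (3.5919 × 10^15) / (4π²) = 2.09354 × 10^35 m³
a = (a³)^(1/3) = 5.93782 × 10^11 m ≈ 5.938 × 10^11 m

Final answer: 5.938 × 10^11 m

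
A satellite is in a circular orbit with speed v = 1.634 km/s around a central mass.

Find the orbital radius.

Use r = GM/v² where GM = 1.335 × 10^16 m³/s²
v = 1.634 km/s = 1634 m/s
GM = 1.335 × 10^16 m³/s²
v² = 2.66996 × 10^6 m²/s²
r = GM/v² = (1.335 × 10^16) / (2.66996 × 10^6) = 5.00008 × 10^9 m ≈ 5 Gm

Final answer: 5 Gm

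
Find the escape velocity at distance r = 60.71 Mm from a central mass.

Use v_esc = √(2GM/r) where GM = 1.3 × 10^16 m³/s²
r = 60.71 Mm = 6.071 × 10^7 m
GM = 1.3 × 10^16 m³/s²
2GM/r = 2 × (1.3 × 10^16) / (6.071 × 10^7) = 4.28266 × 10^8 m²/s²
v_esc = √(2GM/r) = 20694.6 m/s ≈ 20.69 km/s

Final answer: 20.69 km/s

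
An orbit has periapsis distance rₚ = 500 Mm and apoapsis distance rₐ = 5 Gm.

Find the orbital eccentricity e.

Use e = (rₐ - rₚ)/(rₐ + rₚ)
rₚ = 500 Mm = 5 × 10^8 m
rₐ = 5 Gm = 5 × 10^9 m
rₐ − rₚ = 4.5 × 10^9 m
rₐ + rₚ = 5.5 × 10^9 m
e = (rₐ − rₚ)/(rₐ + rₚ) = 0.818182

Final answer: e = 0.8182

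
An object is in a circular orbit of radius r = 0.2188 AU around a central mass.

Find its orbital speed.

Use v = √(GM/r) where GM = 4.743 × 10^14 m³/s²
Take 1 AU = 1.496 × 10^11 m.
r = 0.2188 AU = 3.27325 × 10^10 m
GM = 4.743 × 10^14 m³/s²
GM/r = (4.743 × 10^14) / (3.27325 × 10^10) = 14490.2 m²/s²
v = √(GM/r) = 120.375 m/s ≈ 120.4 m/s

Final answer: 120.4 m/s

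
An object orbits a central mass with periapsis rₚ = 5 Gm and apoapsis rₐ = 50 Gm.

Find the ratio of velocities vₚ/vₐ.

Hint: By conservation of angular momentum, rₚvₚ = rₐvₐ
rₚ = 5 Gm = 5 × 10^9 m
rₐ = 50 Gm = 5 × 10^10 m
rₚvₚ = rₐvₐ  ⇒  vₚ/vₐ = rₐ/rₚ
vₚ/vₐ = (5 × 10^10) / (5 × 10^9) = 10

Final answer: vₚ/vₐ = 10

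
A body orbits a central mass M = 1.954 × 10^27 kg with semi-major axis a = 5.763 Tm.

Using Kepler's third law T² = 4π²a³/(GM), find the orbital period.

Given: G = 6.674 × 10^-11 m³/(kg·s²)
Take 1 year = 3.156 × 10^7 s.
M = 1.954 × 10^27 kg
GM = G × M = 6.674 × 10^-11 × 1.954 × 10^27 = 1.3041 × 10^17 m³/s²
a = 5.763 Tm = 5.763 × 10^12 m
a³ = 1.91402 × 10^38 m³
T = 2π √(a³/GM) = 2π √((1.91402 × 10^38) / (1.3041 × 10^17)) = 2π × 3.83105 × 10^10 s
T = 2.40712 × 10^11 s ≈ 7627 years

Final answer: 7627 years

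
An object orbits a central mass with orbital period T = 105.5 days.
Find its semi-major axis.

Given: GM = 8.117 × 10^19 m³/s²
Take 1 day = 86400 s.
T = 105.5 days = 9.1152 × 10^6 s
GM = 8.117 × 10^19 m³/s²
Kepler's third law: a³ = GM T² / (4π²)
T² = 8.30869 × 10^13 s²
a³ = (8.117 × 10^19) × (8.30869 × 10^13) / (4π²) = 1.70832 × 10^32 m³
a = (a³)^(1/3) = 5.54868 × 10^10 m ≈ 55.49 Gm

Final answer: 55.49 Gm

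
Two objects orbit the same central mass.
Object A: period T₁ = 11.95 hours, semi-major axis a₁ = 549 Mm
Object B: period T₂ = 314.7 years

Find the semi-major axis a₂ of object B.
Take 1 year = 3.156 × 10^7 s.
T₁ = 11.95 hours = 43020 s
T₂ = 314.7 years = 9.93193 × 10^9 s
a₁ = 549 Mm = 5.49 × 10^8 m
Kepler's third law: (T₂/T₁)² = (a₂/a₁)³  ⇒  a₂ = a₁ (T₂/T₁)^(2/3)
T₂/T₁ = 230868
(T₂/T₁)^(2/3) = 3763.36
a₂ = 5.49 × 10^8 m × 3763.36 = 2.06608 × 10^12 m ≈ 2.066 Tm

Final answer: a₂ = 2.066 Tm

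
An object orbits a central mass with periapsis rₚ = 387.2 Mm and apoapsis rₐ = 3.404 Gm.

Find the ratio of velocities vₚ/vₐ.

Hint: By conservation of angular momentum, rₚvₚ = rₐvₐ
rₚ = 387.2 Mm = 3.872 × 10^8 m
rₐ = 3.404 Gm = 3.404 × 10^9 m
rₚvₚ = rₐvₐ  ⇒  vₚ/vₐ = rₐ/rₚ
vₚ/vₐ = (3.404 × 10^9) / (3.872 × 10^8) = 8.79132

Final answer: vₚ/vₐ = 8.791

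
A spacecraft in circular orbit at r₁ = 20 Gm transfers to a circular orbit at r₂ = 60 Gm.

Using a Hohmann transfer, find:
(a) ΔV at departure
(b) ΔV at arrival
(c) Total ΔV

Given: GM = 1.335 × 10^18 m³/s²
r₁ = 20 Gm = 2 × 10^10 m
r₂ = 60 Gm = 6 × 10^10 m
GM = 1.335 × 10^18 m³/s²
Transfer ellipse: a_t = (r₁ + r₂)/2 = 4 × 10^10 m
Circular speed at r₁: v₁ = √(GM/r₁) = 8170.07 m/s
Transfer speed at r₁ (periapsis): v₁ₜ = √(GM(2/r₁ − 1/a_t)) = 10006.2 m/s
(a) ΔV₁ = v₁ₜ − v₁ = 1836.18 m/s ≈ 1.836 km/s
Circular speed at r₂: v₂ = √(GM/r₂) = 4716.99 m/s
Transfer speed at r₂ (apoapsis): v₂ₜ = √(GM(2/r₂ − 1/a_t)) = 3335.42 m/s
(b) ΔV₂ = v₂ − v₂ₜ = 1381.57 m/s ≈ 1.382 km/s
(c) ΔV_total = ΔV₁ + ΔV₂ = 3217.76 m/s ≈ 3.218 km/s

Final answer:
(a) ΔV₁ = 1.836 km/s
(b) ΔV₂ = 1.382 km/s
(c) ΔV_total = 3.218 km/s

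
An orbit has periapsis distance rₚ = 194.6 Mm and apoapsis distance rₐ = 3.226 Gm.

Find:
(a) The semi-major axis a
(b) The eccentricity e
rₚ = 194.6 Mm = 1.946 × 10^8 m
rₐ = 3.226 Gm = 3.226 × 10^9 m
(a) a = (rₚ + rₐ)/2 = 1.7103 × 10^9 m ≈ 1.71 Gm
(b) e = (rₐ − rₚ)/(rₐ + rₚ) = (3.0314 × 10^9) / (3.4206 × 10^9) = 0.886219

Final answer:
(a) a = 1.71 Gm
(b) e = 0.8862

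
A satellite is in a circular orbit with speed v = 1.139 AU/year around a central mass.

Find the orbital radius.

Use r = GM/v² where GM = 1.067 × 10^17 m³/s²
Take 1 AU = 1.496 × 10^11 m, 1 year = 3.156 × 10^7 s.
v = 1.139 AU/year = 5399.06 m/s
GM = 1.067 × 10^17 m³/s²
v² = 2.91499 × 10^7 m²/s²
r = GM/v² = (1.067 × 10^17) / (2.91499 × 10^7) = 3.66039 × 10^9 m ≈ 0.02447 AU

Final answer: 0.02447 AU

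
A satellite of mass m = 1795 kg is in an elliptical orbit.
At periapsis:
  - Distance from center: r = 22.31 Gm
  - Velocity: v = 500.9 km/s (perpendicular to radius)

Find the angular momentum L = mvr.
r = 22.31 Gm = 2.231 × 10^10 m
v = 500.9 km/s = 500900 m/s
vr = 500900 × 2.231 × 10^10 = 1.11751 × 10^16 m²/s
L = m × vr = 1795 × 1.11751 × 10^16 = 2.00593 × 10^19 kg·m²/s ≈ 2.006 × 10^19 kg·m²/s

Final answer: L = 2.006 × 10^19 kg·m²/s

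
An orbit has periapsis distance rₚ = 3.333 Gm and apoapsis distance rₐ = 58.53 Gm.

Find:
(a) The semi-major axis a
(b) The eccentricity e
rₚ = 3.333 Gm = 3.333 × 10^9 m
rₐ = 58.53 Gm = 5.853 × 10^10 m
(a) a = (rₚ + rₐ)/2 = 3.09315 × 10^10 m ≈ 30.93 Gm
(b) e = (rₐ − rₚ)/(rₐ + rₚ) = (5.5197 × 10^10) / (6.1863 × 10^10) = 0.892246

Final answer:
(a) a = 30.93 Gm
(b) e = 0.8922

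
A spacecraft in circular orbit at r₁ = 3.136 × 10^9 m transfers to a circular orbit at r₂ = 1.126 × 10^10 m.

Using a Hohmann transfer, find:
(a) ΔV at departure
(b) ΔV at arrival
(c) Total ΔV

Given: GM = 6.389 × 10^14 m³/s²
r₁ = 3.136 × 10^9 m
r₂ = 1.126 × 10^10 m
GM = 6.389 × 10^14 m³/s²
Transfer ellipse: a_t = (r₁ + r₂)/2 = 7.198 × 10^9 m
Circular speed at r₁: v₁ = √(GM/r₁) = 451.366 m/s
Transfer speed at r₁ (periapsis): v₁ₜ = √(GM(2/r₁ − 1/a_t)) = 564.536 m/s
(a) ΔV₁ = v₁ₜ − v₁ = 113.171 m/s ≈ 113.2 m/s
Circular speed at r₂: v₂ = √(GM/r₂) = 238.203 m/s
Transfer speed at r₂ (apoapsis): v₂ₜ = √(GM(2/r₂ − 1/a_t)) = 157.228 m/s
(b) ΔV₂ = v₂ − v₂ₜ = 80.9752 m/s ≈ 80.98 m/s
(c) ΔV_total = ΔV₁ + ΔV₂ = 194.146 m/s ≈ 194.1 m/s

Final answer:
(a) ΔV₁ = 113.2 m/s
(b) ΔV₂ = 80.98 m/s
(c) ΔV_total = 194.1 m/s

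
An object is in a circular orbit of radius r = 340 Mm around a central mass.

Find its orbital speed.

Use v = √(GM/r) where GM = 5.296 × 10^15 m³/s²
r = 340 Mm = 3.4 × 10^8 m
GM = 5.296 × 10^15 m³/s²
GM/r = (5.296 × 10^15) / (3.4 × 10^8) = 1.55765 × 10^7 m²/s²
v = √(GM/r) = 3946.7 m/s ≈ 3.947 km/s

Final answer: 3.947 km/s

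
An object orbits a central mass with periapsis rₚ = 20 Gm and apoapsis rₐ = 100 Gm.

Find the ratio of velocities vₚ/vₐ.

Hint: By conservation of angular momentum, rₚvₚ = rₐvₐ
rₚ = 20 Gm = 2 × 10^10 m
rₐ = 100 Gm = 1 × 10^11 m
rₚvₚ = rₐvₐ  ⇒  vₚ/vₐ = rₐ/rₚ
vₚ/vₐ = (1 × 10^11) / (2 × 10^10) = 5

Final answer: vₚ/vₐ = 5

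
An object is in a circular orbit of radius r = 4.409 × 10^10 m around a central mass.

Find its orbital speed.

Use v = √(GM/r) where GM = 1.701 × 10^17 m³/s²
r = 4.409 × 10^10 m
GM = 1.701 × 10^17 m³/s²
GM/r = (1.701 × 10^17) / (4.409 × 10^10) = 3.85802 × 10^6 m²/s²
v = √(GM/r) = 1964.18 m/s ≈ 1.964 km/s

Final answer: 1.964 km/s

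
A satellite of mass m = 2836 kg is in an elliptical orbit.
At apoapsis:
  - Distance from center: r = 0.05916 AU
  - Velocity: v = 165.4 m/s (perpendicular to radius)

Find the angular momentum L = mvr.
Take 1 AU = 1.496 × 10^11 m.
r = 0.05916 AU = 8.85034 × 10^9 m
v = 165.4 m/s
vr = 165.4 × 8.85034 × 10^9 = 1.46385 × 10^12 m²/s
L = m × vr = 2836 × 1.46385 × 10^12 = 4.15147 × 10^15 kg·m²/s ≈ 4.151 × 10^15 kg·m²/s

Final answer: L = 4.151 × 10^15 kg·m²/s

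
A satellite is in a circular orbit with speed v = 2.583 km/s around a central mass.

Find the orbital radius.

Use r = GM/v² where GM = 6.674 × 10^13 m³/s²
v = 2.583 km/s = 2583 m/s
GM = 6.674 × 10^13 m³/s²
v² = 6.67189 × 10^6 m²/s²
r = GM/v² = (6.674 × 10^13) / (6.67189 × 10^6) = 1.00032 × 10^7 m ≈ 10 Mm

Final answer: 10 Mm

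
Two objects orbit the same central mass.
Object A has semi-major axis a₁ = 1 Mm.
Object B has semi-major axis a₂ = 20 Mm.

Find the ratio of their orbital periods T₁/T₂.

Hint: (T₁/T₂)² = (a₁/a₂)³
a₁ = 1 Mm = 1 × 10^6 m
a₂ = 20 Mm = 2 × 10^7 m
a₁/a₂ = 0.05
T₁/T₂ = (a₁/a₂)^(3/2) = (0.05)^1.5 = 0.0111803

Final answer: T₁/T₂ = 0.01118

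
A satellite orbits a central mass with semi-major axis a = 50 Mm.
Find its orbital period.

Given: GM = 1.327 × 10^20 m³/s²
a = 50 Mm = 5 × 10^7 m
GM = 1.327 × 10^20 m³/s²
a³ = 1.25 × 10^23 m³
T = 2π √(a³/GM) = 2π √((1.25 × 10^23) / (1.327 × 10^20)) = 2π × 30.6916 s
T = 192.841 s ≈ 3.214 minutes

Final answer: 3.214 minutes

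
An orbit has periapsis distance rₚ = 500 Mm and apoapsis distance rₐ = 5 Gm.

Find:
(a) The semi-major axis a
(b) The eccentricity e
rₚ = 500 Mm = 5 × 10^8 m
rₐ = 5 Gm = 5 × 10^9 m
(a) a = (rₚ + rₐ)/2 = 2.75 × 10^9 m ≈ 2.75 Gm
(b) e = (rₐ − rₚ)/(rₐ + rₚ) = (4.5 × 10^9) / (5.5 × 10^9) = 0.818182

Final answer:
(a) a = 2.75 Gm
(b) e = 0.8182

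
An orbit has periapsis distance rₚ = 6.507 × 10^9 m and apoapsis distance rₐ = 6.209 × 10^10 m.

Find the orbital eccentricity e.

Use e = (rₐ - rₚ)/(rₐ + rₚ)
rₚ = 6.507 × 10^9 m
rₐ = 6.209 × 10^10 m
rₐ − rₚ = 5.5583 × 10^10 m
rₐ + rₚ = 6.8597 × 10^10 m
e = (rₐ − rₚ)/(rₐ + rₚ) = 0.810283

Final answer: e = 0.8103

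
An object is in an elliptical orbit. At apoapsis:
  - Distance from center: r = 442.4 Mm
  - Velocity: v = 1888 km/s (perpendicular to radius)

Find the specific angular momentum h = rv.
r = 442.4 Mm = 4.424 × 10^8 m
v = 1888 km/s = 1.888 × 10^6 m/s
h = rv = 4.424 × 10^8 × 1.888 × 10^6 = 8.35251 × 10^14 m²/s ≈ 8.353 × 10^14 m²/s

Final answer: h = 8.353 × 10^14 m²/s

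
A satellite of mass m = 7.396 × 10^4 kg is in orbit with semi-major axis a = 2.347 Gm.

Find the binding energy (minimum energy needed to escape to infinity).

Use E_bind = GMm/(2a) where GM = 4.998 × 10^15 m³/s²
a = 2.347 Gm = 2.347 × 10^9 m
GM = 4.998 × 10^15 m³/s²
m = 7.396 × 10^4 kg
GMm = 4.998 × 10^15 × 73960 = 3.69652 × 10^20 m³·kg/s²
2a = 4.694 × 10^9 m
E_bind = GMm/(2a) = 7.87499 × 10^10 J ≈ 78.75 GJ

Final answer: 78.75 GJ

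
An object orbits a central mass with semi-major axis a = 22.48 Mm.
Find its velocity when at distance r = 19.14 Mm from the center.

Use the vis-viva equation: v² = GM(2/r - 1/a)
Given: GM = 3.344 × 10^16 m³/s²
a = 22.48 Mm = 2.248 × 10^7 m
r = 19.14 Mm = 1.914 × 10^7 m
GM = 3.344 × 10^16 m³/s²
2/r − 1/a = 1.04493 × 10^-7 − 4.4484 × 10^-8 = 6.00092 × 10^-8 m⁻¹
v² = GM (2/r − 1/a) = 2.00671 × 10^9 m²/s²
v = 44796.3 m/s ≈ 44.8 km/s

Final answer: 44.8 km/s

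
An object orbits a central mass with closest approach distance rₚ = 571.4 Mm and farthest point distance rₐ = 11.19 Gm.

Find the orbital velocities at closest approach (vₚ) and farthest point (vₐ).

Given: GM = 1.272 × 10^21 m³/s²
rₚ = 571.4 Mm = 5.714 × 10^8 m
rₐ = 11.19 Gm = 1.119 × 10^10 m
GM = 1.272 × 10^21 m³/s²
a = (rₚ + rₐ)/2 = 5.8807 × 10^9 m
Vis-viva: v² = GM (2/r − 1/a)
vₚ² = 1.272 × 10^21 × (3.50018 × 10^-9 − 1.70048 × 10^-10) = 4.23592 × 10^12 m²/s²
vₚ = 2.05814 × 10^6 m/s ≈ 2058 km/s
vₐ² = 1.272 × 10^21 × (1.78731 × 10^-10 − 1.70048 × 10^-10) = 1.10451 × 10^10 m²/s²
vₐ = 105095 m/s ≈ 105.1 km/s

Final answer: vₚ = 2058 km/s, vₐ = 105.1 km/s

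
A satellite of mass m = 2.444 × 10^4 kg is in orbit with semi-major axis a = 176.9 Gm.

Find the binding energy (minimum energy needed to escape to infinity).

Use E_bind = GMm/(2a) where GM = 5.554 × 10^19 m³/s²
a = 176.9 Gm = 1.769 × 10^11 m
GM = 5.554 × 10^19 m³/s²
m = 2.444 × 10^4 kg
GMm = 5.554 × 10^19 × 24440 = 1.3574 × 10^24 m³·kg/s²
2a = 3.538 × 10^11 m
E_bind = GMm/(2a) = 3.83662 × 10^12 J ≈ 3.837 TJ

Final answer: 3.837 TJ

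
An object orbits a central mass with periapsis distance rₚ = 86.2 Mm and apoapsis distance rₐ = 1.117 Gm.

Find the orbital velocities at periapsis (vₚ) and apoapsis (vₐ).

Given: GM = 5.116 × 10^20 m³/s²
rₚ = 86.2 Mm = 8.62 × 10^7 m
rₐ = 1.117 Gm = 1.117 × 10^9 m
GM = 5.116 × 10^20 m³/s²
a = (rₚ + rₐ)/2 = 6.016 × 10^8 m
Vis-viva: v² = GM (2/r − 1/a)
vₚ² = 5.116 × 10^20 × (2.32019 × 10^-8 − 1.66223 × 10^-9) = 1.10197 × 10^13 m²/s²
vₚ = 3.31959 × 10^6 m/s ≈ 3320 km/s
vₐ² = 5.116 × 10^20 × (1.79051 × 10^-9 − 1.66223 × 10^-9) = 6.56261 × 10^10 m²/s²
vₐ = 256176 m/s ≈ 256.2 km/s

Final answer: vₚ = 3320 km/s, vₐ = 256.2 km/s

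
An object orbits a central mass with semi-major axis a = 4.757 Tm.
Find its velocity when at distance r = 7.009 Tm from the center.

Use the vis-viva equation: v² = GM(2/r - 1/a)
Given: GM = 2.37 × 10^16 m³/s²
a = 4.757 Tm = 4.757 × 10^12 m
r = 7.009 Tm = 7.009 × 10^12 m
GM = 2.37 × 10^16 m³/s²
2/r − 1/a = 2.85347 × 10^-13 − 2.10217 × 10^-13 = 7.51309 × 10^-14 m⁻¹
v² = GM (2/r − 1/a) = 1780.6 m²/s²
v = 42.1972 m/s ≈ 42.2 m/s

Final answer: 42.2 m/s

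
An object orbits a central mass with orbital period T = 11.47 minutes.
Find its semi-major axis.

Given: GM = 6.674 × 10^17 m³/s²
T = 11.47 minutes = 688.2 s
GM = 6.674 × 10^17 m³/s²
Kepler's third law: a³ = GM T² / (4π²)
T² = 473619 s²
a³ = (6.674 × 10^17) × 473619 / (4π²) = 8.00674 × 10^21 m³
a = (a³)^(1/3) = 2.00056 × 10^7 m ≈ 20.01 Mm

Final answer: 20.01 Mm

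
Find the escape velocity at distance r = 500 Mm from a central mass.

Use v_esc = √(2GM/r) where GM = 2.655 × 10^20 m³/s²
r = 500 Mm = 5 × 10^8 m
GM = 2.655 × 10^20 m³/s²
2GM/r = 2 × (2.655 × 10^20) / (5 × 10^8) = 1.062 × 10^12 m²/s²
v_esc = √(2GM/r) = 1.03053 × 10^6 m/s ≈ 1031 km/s

Final answer: 1031 km/s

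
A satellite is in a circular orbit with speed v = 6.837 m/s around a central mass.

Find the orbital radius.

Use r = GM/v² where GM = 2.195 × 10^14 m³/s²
v = 6.837 m/s
GM = 2.195 × 10^14 m³/s²
v² = 46.7446 m²/s²
r = GM/v² = (2.195 × 10^14) / 46.7446 = 4.69573 × 10^12 m ≈ 4.696 × 10^12 m

Final answer: 4.696 × 10^12 m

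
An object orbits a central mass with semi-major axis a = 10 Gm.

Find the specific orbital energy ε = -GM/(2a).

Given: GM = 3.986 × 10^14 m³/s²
a = 10 Gm = 1 × 10^10 m
GM = 3.986 × 10^14 m³/s²
2a = 2 × 10^10 m
ε = −GM/(2a) = -19930 J/kg ≈ -19.93 kJ/kg

Final answer: -19.93 kJ/kg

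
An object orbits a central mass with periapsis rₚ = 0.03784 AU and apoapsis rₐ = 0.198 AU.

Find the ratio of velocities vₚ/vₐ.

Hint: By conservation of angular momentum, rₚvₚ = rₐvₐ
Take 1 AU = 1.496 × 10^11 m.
rₚ = 0.03784 AU = 5.66086 × 10^9 m
rₐ = 0.198 AU = 2.96208 × 10^10 m
rₚvₚ = rₐvₐ  ⇒  vₚ/vₐ = rₐ/rₚ
vₚ/vₐ = (2.96208 × 10^10) / (5.66086 × 10^9) = 5.23256

Final answer: vₚ/vₐ = 5.233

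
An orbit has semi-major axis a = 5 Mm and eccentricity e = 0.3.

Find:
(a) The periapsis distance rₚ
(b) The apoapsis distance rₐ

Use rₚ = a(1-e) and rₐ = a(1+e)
a = 5 Mm = 5 × 10^6 m
e = 0.3:  1 − e = 0.7,  1 + e = 1.3
(a) rₚ = a(1 − e) = 5 × 10^6 m × 0.7 = 3.5 × 10^6 m ≈ 3.5 Mm
(b) rₐ = a(1 + e) = 5 × 10^6 m × 1.3 = 6.5 × 10^6 m ≈ 6.5 Mm

Final answer:
(a) rₚ = 3.5 Mm
(b) rₐ = 6.5 Mm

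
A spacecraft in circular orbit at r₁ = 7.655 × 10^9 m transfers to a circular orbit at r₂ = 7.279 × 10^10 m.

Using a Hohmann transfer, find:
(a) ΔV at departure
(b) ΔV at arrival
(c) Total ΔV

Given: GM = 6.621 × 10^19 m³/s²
r₁ = 7.655 × 10^9 m
r₂ = 7.279 × 10^10 m
GM = 6.621 × 10^19 m³/s²
Transfer ellipse: a_t = (r₁ + r₂)/2 = 4.02225 × 10^10 m
Circular speed at r₁: v₁ = √(GM/r₁) = 93001.3 m/s
Transfer speed at r₁ (periapsis): v₁ₜ = √(GM(2/r₁ − 1/a_t)) = 125110 m/s
(a) ΔV₁ = v₁ₜ − v₁ = 32108.2 m/s ≈ 32.11 km/s
Circular speed at r₂: v₂ = √(GM/r₂) = 30159.6 m/s
Transfer speed at r₂ (apoapsis): v₂ₜ = √(GM(2/r₂ − 1/a_t)) = 13157.2 m/s
(b) ΔV₂ = v₂ − v₂ₜ = 17002.4 m/s ≈ 17 km/s
(c) ΔV_total = ΔV₁ + ΔV₂ = 49110.6 m/s ≈ 49.11 km/s

Final answer:
(a) ΔV₁ = 32.11 km/s
(b) ΔV₂ = 17 km/s
(c) ΔV_total = 49.11 km/s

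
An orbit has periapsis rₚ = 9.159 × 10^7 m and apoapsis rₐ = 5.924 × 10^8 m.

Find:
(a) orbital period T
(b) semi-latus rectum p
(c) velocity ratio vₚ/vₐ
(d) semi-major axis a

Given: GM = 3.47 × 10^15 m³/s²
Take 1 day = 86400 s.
rₚ = 9.159 × 10^7 m
rₐ = 5.924 × 10^8 m
GM = 3.47 × 10^15 m³/s²
a = (rₚ + rₐ)/2 = 3.41995 × 10^8 m
e = (rₐ − rₚ)/(rₐ + rₚ) = (5.0081 × 10^8) / (6.8399 × 10^8) = 0.732189
(a) a³ = 3.99999 × 10^25 m³;  T = 2π √(a³/GM) = 2π × 107366 s = 674598 s ≈ 7.808 days
(b) 1 − e² = 0.463899;  p = a(1 − e²) = 3.41995 × 10^8 × 0.463899 = 1.58651 × 10^8 m ≈ 1.587 × 10^8 m
(c) vₚ/vₐ = rₐ/rₚ (angular momentum) = (5.924 × 10^8) / (9.159 × 10^7) = 6.46796 ≈ 6.468
(d) a = 3.41995 × 10^8 m ≈ 3.42 × 10^8 m

Final answer:
(a) orbital period T = 7.808 days
(b) semi-latus rectum p = 1.587 × 10^8 m
(c) velocity ratio vₚ/vₐ = 6.468
(d) semi-major axis a = 3.42 × 10^8 m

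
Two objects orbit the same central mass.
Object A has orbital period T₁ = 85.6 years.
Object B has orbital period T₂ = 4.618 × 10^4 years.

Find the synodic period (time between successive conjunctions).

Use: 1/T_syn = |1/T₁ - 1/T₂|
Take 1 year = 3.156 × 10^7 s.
T₁ = 85.6 years = 2.70154 × 10^9 s
T₂ = 4.618 × 10^4 years = 1.45744 × 10^12 s
1/T₁ = 3.7016 × 10^-10 s⁻¹
1/T₂ = 6.86134 × 10^-13 s⁻¹
|1/T₁ − 1/T₂| = 3.69474 × 10^-10 s⁻¹
T_syn = 1 / |1/T₁ − 1/T₂| = 2.70655 × 10^9 s ≈ 85.76 years

Final answer: T_syn = 85.76 years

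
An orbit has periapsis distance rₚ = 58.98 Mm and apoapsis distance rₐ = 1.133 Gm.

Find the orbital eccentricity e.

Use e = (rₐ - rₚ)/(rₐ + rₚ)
rₚ = 58.98 Mm = 5.898 × 10^7 m
rₐ = 1.133 Gm = 1.133 × 10^9 m
rₐ − rₚ = 1.07402 × 10^9 m
rₐ + rₚ = 1.19198 × 10^9 m
e = (rₐ − rₚ)/(rₐ + rₚ) = 0.901039

Final answer: e = 0.901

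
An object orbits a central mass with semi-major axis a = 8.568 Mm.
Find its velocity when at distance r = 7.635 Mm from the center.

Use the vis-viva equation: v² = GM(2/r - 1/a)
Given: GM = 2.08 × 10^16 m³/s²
a = 8.568 Mm = 8.568 × 10^6 m
r = 7.635 Mm = 7.635 × 10^6 m
GM = 2.08 × 10^16 m³/s²
2/r − 1/a = 2.61952 × 10^-7 − 1.16713 × 10^-7 = 1.45238 × 10^-7 m⁻¹
v² = GM (2/r − 1/a) = 3.02095 × 10^9 m²/s²
v = 54963.2 m/s ≈ 54.96 km/s

Final answer: 54.96 km/s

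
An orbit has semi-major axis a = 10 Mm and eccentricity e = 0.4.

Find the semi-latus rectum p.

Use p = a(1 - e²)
a = 10 Mm = 1 × 10^7 m
e = 0.4,  e² = 0.16,  1 − e² = 0.84
p = a(1 − e²) = 1 × 10^7 m × 0.84 = 8.4 × 10^6 m ≈ 8.4 Mm

Final answer: p = 8.4 Mm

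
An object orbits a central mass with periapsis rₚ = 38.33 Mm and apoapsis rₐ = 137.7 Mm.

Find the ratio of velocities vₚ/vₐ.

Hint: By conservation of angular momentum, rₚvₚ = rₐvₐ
rₚ = 38.33 Mm = 3.833 × 10^7 m
rₐ = 137.7 Mm = 1.377 × 10^8 m
rₚvₚ = rₐvₐ  ⇒  vₚ/vₐ = rₐ/rₚ
vₚ/vₐ = (1.377 × 10^8) / (3.833 × 10^7) = 3.59249

Final answer: vₚ/vₐ = 3.592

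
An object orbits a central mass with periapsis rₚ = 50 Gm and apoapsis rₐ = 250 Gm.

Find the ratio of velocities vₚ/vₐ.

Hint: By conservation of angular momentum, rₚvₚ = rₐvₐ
rₚ = 50 Gm = 5 × 10^10 m
rₐ = 250 Gm = 2.5 × 10^11 m
rₚvₚ = rₐvₐ  ⇒  vₚ/vₐ = rₐ/rₚ
vₚ/vₐ = (2.5 × 10^11) / (5 × 10^10) = 5

Final answer: vₚ/vₐ = 5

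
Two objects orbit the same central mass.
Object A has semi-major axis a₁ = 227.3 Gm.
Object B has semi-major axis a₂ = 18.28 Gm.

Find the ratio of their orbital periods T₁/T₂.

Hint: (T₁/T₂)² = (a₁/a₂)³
a₁ = 227.3 Gm = 2.273 × 10^11 m
a₂ = 18.28 Gm = 1.828 × 10^10 m
a₁/a₂ = 12.4344
T₁/T₂ = (a₁/a₂)^(3/2) = (12.4344)^1.5 = 43.8465

Final answer: T₁/T₂ = 43.85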